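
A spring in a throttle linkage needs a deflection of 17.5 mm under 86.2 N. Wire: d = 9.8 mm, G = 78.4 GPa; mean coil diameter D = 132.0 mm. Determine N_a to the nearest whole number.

8

Required rate k = F/δ = 86.2/17.5 = 4.9257 N/mm
N_a = Gd⁴/(8D³k) = (78.4×10³ × 9.8⁴)/(8 × 132.0³ × 4.9257)
    = 7.23137e+08 / 9.06319e+07 = 7.979 → 8 coils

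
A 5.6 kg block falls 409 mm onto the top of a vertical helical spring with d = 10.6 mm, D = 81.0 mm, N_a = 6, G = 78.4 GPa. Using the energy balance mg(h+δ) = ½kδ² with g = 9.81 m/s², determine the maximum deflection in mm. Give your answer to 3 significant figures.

k = Gd⁴/(8D³N_a) = (78.4×10³)(10.6⁴)/(8·81.0³·6) = 38.801 N/mm
W = mg = 5.6 × 9.81 = 54.936 N
½kδ² − Wδ − Wh = 0 → δ = (W + √(W² + 2kWh))/k
δ = (54.936 + √(3018 + 1.74363e+06))/38.801 = (54.936 + 1321.6)/38.801 = 35.477 mm

35.5 mm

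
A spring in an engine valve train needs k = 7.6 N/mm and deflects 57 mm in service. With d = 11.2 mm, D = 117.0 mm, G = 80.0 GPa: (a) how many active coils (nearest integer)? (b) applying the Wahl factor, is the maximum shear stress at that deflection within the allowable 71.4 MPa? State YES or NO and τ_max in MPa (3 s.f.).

(a) 13 coils; (b) NO, τ_max = 104 MPa

N_a = Gd⁴/(8D³k) = (80.0×10³)(11.2⁴)/(8·117.0³·7.6) = 12.93 → N_a = 13
Actual rate k = Gd⁴/(8D³·13) = 7.5574 N/mm
Working load F = kδ = 7.5574·57 = 430.77 N
C = 117.0/11.2 = 10.4464; K_W = (4C−1)/(4C−4)+0.615/C = 1.1383
τ_max = K_W·8FD/(πd³) = 1.1383·91.352 = 103.98 MPa
τ_max > 71.4 MPa → exceeds allowable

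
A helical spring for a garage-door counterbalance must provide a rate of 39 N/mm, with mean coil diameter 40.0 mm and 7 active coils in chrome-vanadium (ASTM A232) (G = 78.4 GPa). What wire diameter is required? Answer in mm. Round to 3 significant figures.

d = (8D³N_a·k / G)^(1/4) = (8·40.0³·7·39 / (78.4×10³))^0.25
  = (1782.9)^0.25 = 6.4980 mm

6.50 mm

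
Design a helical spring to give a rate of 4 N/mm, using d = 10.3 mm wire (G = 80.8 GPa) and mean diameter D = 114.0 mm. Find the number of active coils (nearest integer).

19

N_a = Gd⁴/(8D³k) = (80.8×10³ × 10.3⁴)/(8 × 114.0³ × 4)
    = 9.09411e+08 / 4.74094e+07 = 19.18 → 19 coils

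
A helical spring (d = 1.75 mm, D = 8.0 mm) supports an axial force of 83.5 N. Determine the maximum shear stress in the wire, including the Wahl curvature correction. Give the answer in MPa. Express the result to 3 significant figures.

Spring index C = D/d = 8.0/1.75 = 4.5714
K_W = (4C−1)/(4C−4) + 0.615/C = 17.286/14.286 + 0.1345 = 1.3445
τ₀ = 8FD/(πd³) = 8·83.5·8.0/(π·1.75³) = 5344/16.837 = 317.4 MPa
τ_max = K·τ₀ = 1.3445 × 317.4 = 426.75 MPa

427 MPa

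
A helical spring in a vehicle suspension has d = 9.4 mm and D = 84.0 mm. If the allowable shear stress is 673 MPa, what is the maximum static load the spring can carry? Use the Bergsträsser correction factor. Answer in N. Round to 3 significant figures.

C = D/d = 84.0/9.4 = 8.9362
K_B = (4C+2)/(4C−3) = 37.745/32.745 = 1.1527
τ_max = K·8FD/(πd³) → F_max = τ_allow·πd³/(8DK)
F_max = 673·π·9.4³/(8·84.0·1.1527) = 1.7561e+06/774.61 = 2267.1 N

2270 N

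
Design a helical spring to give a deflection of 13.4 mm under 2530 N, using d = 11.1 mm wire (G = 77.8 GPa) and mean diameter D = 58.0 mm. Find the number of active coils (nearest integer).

Required rate k = F/δ = 2530/13.4 = 188.81 N/mm
N_a = Gd⁴/(8D³k) = (77.8×10³ × 11.1⁴)/(8 × 58.0³ × 188.81)
    = 1.18106e+09 / 2.94706e+08 = 4.008 → 4 coils

4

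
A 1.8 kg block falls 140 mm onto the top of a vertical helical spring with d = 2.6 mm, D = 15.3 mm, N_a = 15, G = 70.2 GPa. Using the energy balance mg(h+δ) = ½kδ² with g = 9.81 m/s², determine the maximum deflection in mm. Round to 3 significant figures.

28.2 mm

k = Gd⁴/(8D³N_a) = (70.2×10³)(2.6⁴)/(8·15.3³·15) = 7.4641 N/mm
W = mg = 1.8 × 9.81 = 17.658 N
½kδ² − Wδ − Wh = 0 → δ = (W + √(W² + 2kWh))/k
δ = (17.658 + √(311.8 + 36904.1))/7.4641 = (17.658 + 192.91)/7.4641 = 28.211 mm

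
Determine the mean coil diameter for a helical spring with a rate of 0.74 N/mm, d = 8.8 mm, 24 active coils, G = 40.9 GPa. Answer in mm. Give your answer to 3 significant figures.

120 mm

D = (Gd⁴/(8N_a·k))^(1/3) = (40.9×10³·8.8⁴/(8·24·0.74))^(1/3)
  = (1.72632e+06)^(1/3) = 119.9611 mm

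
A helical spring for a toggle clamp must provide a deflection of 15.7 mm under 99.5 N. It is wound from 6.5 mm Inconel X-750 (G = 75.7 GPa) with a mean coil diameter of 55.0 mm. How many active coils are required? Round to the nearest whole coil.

16

Required rate k = F/δ = 99.5/15.7 = 6.3376 N/mm
N_a = Gd⁴/(8D³k) = (75.7×10³ × 6.5⁴)/(8 × 55.0³ × 6.3376)
    = 1.35129e+08 / 8.43532e+06 = 16.02 → 16 coils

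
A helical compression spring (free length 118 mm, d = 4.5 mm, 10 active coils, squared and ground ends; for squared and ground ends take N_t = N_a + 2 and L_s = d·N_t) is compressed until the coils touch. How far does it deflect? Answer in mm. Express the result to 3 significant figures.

64.0 mm

N_t = 12; L_s = 4.5·12 = 54 mm
δ_solid = L₀ − L_s = 118 − 54 = 64 mm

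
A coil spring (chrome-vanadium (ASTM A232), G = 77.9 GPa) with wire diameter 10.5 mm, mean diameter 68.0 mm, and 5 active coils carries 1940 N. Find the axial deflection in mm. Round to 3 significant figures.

25.8 mm

k = Gd⁴/(8D³N_a) = (77.9×10³)(10.5⁴)/(8·68.0³·5) = 75.285 N/mm
δ = F/k = 1940 / 75.285 = 25.769 mm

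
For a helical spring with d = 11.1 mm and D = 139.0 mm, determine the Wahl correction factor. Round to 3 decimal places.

1.114

C = D/d = 139.0/11.1 = 12.5225
K_W = (4C−1)/(4C−4) + 0.615/C = 49.090/46.090 + 0.0491 = 1.1142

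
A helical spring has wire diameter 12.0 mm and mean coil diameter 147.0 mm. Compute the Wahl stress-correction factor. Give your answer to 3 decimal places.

C = D/d = 147.0/12.0 = 12.2500
K_W = (4C−1)/(4C−4) + 0.615/C = 48.000/45.000 + 0.0502 = 1.1169

1.117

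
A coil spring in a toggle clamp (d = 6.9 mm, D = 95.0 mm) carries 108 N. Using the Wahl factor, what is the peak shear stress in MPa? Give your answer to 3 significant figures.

87.8 MPa

Spring index C = D/d = 95.0/6.9 = 13.7681
K_W = (4C−1)/(4C−4) + 0.615/C = 54.072/51.072 + 0.0447 = 1.1034
τ₀ = 8FD/(πd³) = 8·108·95.0/(π·6.9³) = 82080/1032 = 79.532 MPa
τ_max = K·τ₀ = 1.1034 × 79.532 = 87.756 MPa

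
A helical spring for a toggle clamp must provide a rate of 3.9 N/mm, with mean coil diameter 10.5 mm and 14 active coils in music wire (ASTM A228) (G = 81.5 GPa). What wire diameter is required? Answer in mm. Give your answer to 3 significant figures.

d = (8D³N_a·k / G)^(1/4) = (8·10.5³·14·3.9 / (81.5×10³))^0.25
  = (6.2043)^0.25 = 1.5782 mm

1.58 mm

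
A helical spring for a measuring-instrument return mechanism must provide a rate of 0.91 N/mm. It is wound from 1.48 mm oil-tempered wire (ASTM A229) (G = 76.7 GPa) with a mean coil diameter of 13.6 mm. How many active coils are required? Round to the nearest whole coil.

N_a = Gd⁴/(8D³k) = (76.7×10³ × 1.48⁴)/(8 × 13.6³ × 0.91)
    = 367995 / 18312.5 = 20.1 → 20 coils

20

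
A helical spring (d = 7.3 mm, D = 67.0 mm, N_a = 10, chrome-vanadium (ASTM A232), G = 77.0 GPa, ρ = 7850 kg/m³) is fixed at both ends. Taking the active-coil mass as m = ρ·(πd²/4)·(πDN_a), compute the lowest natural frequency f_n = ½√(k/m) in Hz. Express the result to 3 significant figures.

k = Gd⁴/(8D³N_a) = (77.0×10³)(7.3⁴)/(8·67.0³·10) = 9.088 N/mm = 9088 N/m
Wire length L = πDN_a = π·67.0·10 = 2104.9 mm
m = ρ·(πd²/4)·L = 7850 × 41.854×10⁻⁶ m² × 2.1049 m = 0.69156 kg
f_n = ½√(k/m) = 0.5·√(9088/0.69156) = 0.5·√(13141) = 57.318 Hz

57.3 Hz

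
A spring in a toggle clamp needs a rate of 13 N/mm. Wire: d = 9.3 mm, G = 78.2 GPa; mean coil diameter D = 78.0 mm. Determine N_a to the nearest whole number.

N_a = Gd⁴/(8D³k) = (78.2×10³ × 9.3⁴)/(8 × 78.0³ × 13)
    = 5.84977e+08 / 4.93534e+07 = 11.85 → 12 coils

12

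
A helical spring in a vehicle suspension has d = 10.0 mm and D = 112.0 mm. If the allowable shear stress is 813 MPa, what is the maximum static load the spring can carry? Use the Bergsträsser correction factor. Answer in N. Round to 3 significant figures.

2550 N

C = D/d = 112.0/10.0 = 11.2000
K_B = (4C+2)/(4C−3) = 46.800/41.800 = 1.1196
τ_max = K·8FD/(πd³) → F_max = τ_allow·πd³/(8DK)
F_max = 813·π·10.0³/(8·112.0·1.1196) = 2.5541e+06/1003.2 = 2546 N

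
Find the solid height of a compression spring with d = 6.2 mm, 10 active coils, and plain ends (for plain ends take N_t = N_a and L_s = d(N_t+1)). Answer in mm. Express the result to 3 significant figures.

68.2 mm

plain ends: N_t = N_a = 10
L_s = d·(N_t+1) = 6.2 × 11 = 68.2 mm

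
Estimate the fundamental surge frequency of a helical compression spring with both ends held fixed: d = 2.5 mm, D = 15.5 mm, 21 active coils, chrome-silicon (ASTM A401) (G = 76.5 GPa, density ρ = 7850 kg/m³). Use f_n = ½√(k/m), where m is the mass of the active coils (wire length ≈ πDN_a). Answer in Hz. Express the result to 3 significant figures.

174 Hz

k = Gd⁴/(8D³N_a) = (76.5×10³)(2.5⁴)/(8·15.5³·21) = 4.7766 N/mm = 4776.6 N/m
Wire length L = πDN_a = π·15.5·21 = 1022.6 mm
m = ρ·(πd²/4)·L = 7850 × 4.9087×10⁻⁶ m² × 1.0226 m = 0.039404 kg
f_n = ½√(k/m) = 0.5·√(4776.6/0.039404) = 0.5·√(1.2122e+05) = 174.08 Hz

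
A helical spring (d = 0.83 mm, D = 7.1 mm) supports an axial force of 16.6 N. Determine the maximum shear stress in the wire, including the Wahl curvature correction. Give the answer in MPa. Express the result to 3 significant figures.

Spring index C = D/d = 7.1/0.83 = 8.5542
K_W = (4C−1)/(4C−4) + 0.615/C = 33.217/30.217 + 0.0719 = 1.1712
τ₀ = 8FD/(πd³) = 8·16.6·7.1/(π·0.83³) = 942.88/1.7963 = 524.89 MPa
τ_max = K·τ₀ = 1.1712 × 524.89 = 614.74 MPa

615 MPa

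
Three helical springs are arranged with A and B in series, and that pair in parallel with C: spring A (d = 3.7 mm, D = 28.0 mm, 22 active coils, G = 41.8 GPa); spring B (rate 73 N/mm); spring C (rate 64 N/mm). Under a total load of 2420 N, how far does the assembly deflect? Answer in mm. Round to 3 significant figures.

k_A = Gd⁴/(8D³N_a) = (41.8×10³)(3.7⁴)/(8·28.0³·22) = 2.0277 N/mm
Springs A,B series: k_AB = 1/(1/2.0277+1/73) = 1.9729 N/mm; parallel with C: k_eq = 1.9729+64 = 65.973 N/mm
δ = F/k_eq = 2420/65.973 = 36.682 mm

36.7 mm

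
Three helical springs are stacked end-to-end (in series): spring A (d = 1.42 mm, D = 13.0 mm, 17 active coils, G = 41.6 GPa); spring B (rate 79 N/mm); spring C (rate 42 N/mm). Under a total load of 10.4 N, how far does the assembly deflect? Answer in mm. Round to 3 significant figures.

k_A = Gd⁴/(8D³N_a) = (41.6×10³)(1.42⁴)/(8·13.0³·17) = 0.56608 N/mm
Series: 1/k_eq = 1/0.56608 + 1/79 + 1/42 = 1.803; k_eq = 0.55463 N/mm
δ = F/k_eq = 10.4/0.55463 = 18.751 mm

18.8 mm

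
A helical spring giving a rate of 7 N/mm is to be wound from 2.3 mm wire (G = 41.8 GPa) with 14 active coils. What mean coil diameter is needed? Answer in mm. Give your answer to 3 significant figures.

D = (Gd⁴/(8N_a·k))^(1/3) = (41.8×10³·2.3⁴/(8·14·7))^(1/3)
  = (1492.01)^(1/3) = 11.4268 mm

11.4 mm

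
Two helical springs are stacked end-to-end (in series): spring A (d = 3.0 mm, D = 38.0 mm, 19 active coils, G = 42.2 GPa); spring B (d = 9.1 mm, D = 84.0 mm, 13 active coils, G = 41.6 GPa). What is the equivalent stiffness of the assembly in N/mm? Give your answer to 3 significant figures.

k_A = Gd⁴/(8D³N_a) = (42.2×10³)(3.0⁴)/(8·38.0³·19) = 0.40983 N/mm
k_B = Gd⁴/(8D³N_a) = (41.6×10³)(9.1⁴)/(8·84.0³·13) = 4.6279 N/mm
Series: 1/k_eq = 1/0.40983 + 1/4.6279 = 2.6561; k_eq = 0.37649 N/mm

0.376 N/mm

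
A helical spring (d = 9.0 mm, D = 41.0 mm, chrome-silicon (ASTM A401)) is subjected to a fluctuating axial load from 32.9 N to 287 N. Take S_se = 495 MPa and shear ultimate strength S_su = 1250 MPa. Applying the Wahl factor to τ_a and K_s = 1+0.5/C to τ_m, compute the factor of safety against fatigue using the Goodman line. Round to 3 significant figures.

C = D/d = 41.0/9.0 = 4.5556; K_W = (4C−1)/(4C−4)+0.615/C = 1.3459; K_s = 1+0.5/C = 1.1098
F_a = (F_max−F_min)/2 = 127.05 N; F_m = (F_max+F_min)/2 = 159.95 N
τ_a = K_W·8F_aD/(πd³) = 1.3459 × 18.196 = 24.49 MPa
τ_m = K_s·8F_mD/(πd³) = 1.1098 × 22.908 = 25.422 MPa
Goodman: 1/n_f = τ_a/S_se + τ_m/S_su = 24.49/495 + 25.422/1250 = 0.04948 + 0.02034 = 0.069813
n_f = 1/0.069813 = 14.32

14.3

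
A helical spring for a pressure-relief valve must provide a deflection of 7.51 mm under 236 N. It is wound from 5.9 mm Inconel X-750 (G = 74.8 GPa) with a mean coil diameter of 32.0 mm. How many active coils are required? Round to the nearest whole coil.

Required rate k = F/δ = 236/7.51 = 31.425 N/mm
N_a = Gd⁴/(8D³k) = (74.8×10³ × 5.9⁴)/(8 × 32.0³ × 31.425)
    = 9.06379e+07 / 8.23781e+06 = 11 → 11 coils

11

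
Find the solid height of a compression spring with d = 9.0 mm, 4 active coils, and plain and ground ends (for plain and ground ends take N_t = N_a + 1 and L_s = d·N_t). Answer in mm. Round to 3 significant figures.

plain and ground ends: N_t = N_a + 1 = 4 + 1 = 5
L_s = d·N_t = 9.0 × 5 = 45 mm

45.0 mm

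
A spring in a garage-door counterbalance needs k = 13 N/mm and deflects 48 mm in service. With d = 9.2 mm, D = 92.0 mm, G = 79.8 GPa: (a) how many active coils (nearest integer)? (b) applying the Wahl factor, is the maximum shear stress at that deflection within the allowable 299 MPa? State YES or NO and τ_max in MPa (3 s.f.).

N_a = Gd⁴/(8D³k) = (79.8×10³)(9.2⁴)/(8·92.0³·13) = 7.059 → N_a = 7
Actual rate k = Gd⁴/(8D³·7) = 13.11 N/mm
Working load F = kδ = 13.11·48 = 629.28 N
C = 92.0/9.2 = 10.0000; K_W = (4C−1)/(4C−4)+0.615/C = 1.1448
τ_max = K_W·8FD/(πd³) = 1.1448·189.33 = 216.75 MPa
τ_max ≤ 299 MPa → acceptable

(a) 7 coils; (b) YES, τ_max = 217 MPa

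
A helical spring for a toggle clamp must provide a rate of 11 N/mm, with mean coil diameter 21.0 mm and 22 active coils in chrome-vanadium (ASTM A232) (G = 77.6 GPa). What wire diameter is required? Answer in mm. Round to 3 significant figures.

d = (8D³N_a·k / G)^(1/4) = (8·21.0³·22·11 / (77.6×10³))^0.25
  = (231.05)^0.25 = 3.8987 mm

3.90 mm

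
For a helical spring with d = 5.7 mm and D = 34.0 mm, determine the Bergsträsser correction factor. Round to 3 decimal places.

C = D/d = 34.0/5.7 = 5.9649
K_B = (4C+2)/(4C−3) = 25.860/20.860 = 1.2397

1.240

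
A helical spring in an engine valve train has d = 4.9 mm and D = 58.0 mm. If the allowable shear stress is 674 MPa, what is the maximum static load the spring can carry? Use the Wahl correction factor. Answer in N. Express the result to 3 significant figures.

479 N

C = D/d = 58.0/4.9 = 11.8367
K_W = (4C−1)/(4C−4) + 0.615/C = 46.347/43.347 + 0.0520 = 1.1212
τ_max = K·8FD/(πd³) → F_max = τ_allow·πd³/(8DK)
F_max = 674·π·4.9³/(8·58.0·1.1212) = 2.4911e+05/520.22 = 478.86 N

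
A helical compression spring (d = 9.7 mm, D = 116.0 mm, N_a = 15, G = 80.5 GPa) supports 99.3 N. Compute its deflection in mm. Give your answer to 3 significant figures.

k = Gd⁴/(8D³N_a) = (80.5×10³)(9.7⁴)/(8·116.0³·15) = 3.8048 N/mm
δ = F/k = 99.3 / 3.8048 = 26.099 mm

26.1 mm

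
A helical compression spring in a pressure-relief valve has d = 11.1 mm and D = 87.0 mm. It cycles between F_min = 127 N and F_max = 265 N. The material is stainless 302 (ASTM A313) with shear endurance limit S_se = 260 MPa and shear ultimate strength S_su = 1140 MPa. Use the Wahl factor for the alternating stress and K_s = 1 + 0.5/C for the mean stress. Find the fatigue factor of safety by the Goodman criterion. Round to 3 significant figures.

C = D/d = 87.0/11.1 = 7.8378; K_W = (4C−1)/(4C−4)+0.615/C = 1.1881; K_s = 1+0.5/C = 1.0638
F_a = (F_max−F_min)/2 = 69 N; F_m = (F_max+F_min)/2 = 196 N
τ_a = K_W·8F_aD/(πd³) = 1.1881 × 11.177 = 13.28 MPa
τ_m = K_s·8F_mD/(πd³) = 1.0638 × 31.75 = 33.776 MPa
Goodman: 1/n_f = τ_a/S_se + τ_m/S_su = 13.28/260 + 33.776/1140 = 0.05108 + 0.02963 = 0.080706
n_f = 1/0.080706 = 12.39

12.4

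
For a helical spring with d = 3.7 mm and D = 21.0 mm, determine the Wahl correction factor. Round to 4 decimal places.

1.2688

C = D/d = 21.0/3.7 = 5.6757
K_W = (4C−1)/(4C−4) + 0.615/C = 21.703/18.703 + 0.1084 = 1.2688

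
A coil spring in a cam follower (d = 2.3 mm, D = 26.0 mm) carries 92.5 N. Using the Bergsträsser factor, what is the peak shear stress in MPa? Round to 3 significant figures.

Spring index C = D/d = 26.0/2.3 = 11.3043
K_B = (4C+2)/(4C−3) = 47.217/42.217 = 1.1184
τ₀ = 8FD/(πd³) = 8·92.5·26.0/(π·2.3³) = 19240/38.224 = 503.35 MPa
τ_max = K·τ₀ = 1.1184 × 503.35 = 562.97 MPa

563 MPa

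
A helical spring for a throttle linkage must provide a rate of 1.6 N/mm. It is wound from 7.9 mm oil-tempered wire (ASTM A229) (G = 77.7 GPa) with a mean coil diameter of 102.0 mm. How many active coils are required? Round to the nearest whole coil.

22

N_a = Gd⁴/(8D³k) = (77.7×10³ × 7.9⁴)/(8 × 102.0³ × 1.6)
    = 3.02642e+08 / 1.35835e+07 = 22.28 → 22 coils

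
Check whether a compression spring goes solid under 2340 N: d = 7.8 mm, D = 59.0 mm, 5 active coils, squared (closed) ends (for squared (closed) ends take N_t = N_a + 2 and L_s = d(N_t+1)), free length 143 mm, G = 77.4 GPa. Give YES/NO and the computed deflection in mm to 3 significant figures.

NO, δ = 67.1 mm

k = Gd⁴/(8D³N_a) = (77.4×10³)(7.8⁴)/(8·59.0³·5) = 34.874 N/mm
N_t = 7; L_s = 7.8·8 = 62.4 mm; δ_solid = L₀ − L_s = 143 − 62.4 = 80.6 mm
δ = F/k = 2340/34.874 = 67.098 mm
δ < δ_solid → spring does not go solid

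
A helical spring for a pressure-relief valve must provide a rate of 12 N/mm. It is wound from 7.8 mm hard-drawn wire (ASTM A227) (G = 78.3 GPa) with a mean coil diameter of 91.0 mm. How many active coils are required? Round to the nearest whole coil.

N_a = Gd⁴/(8D³k) = (78.3×10³ × 7.8⁴)/(8 × 91.0³ × 12)
    = 2.89828e+08 / 7.23428e+07 = 4.006 → 4 coils

4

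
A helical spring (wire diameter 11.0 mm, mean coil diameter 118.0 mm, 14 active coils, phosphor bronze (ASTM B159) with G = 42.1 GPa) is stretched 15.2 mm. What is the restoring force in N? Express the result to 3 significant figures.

50.9 N

k = Gd⁴/(8D³N_a) = (42.1×10³)(11.0⁴)/(8·118.0³·14) = 3.3496 N/mm
F = k·δ = 3.3496 × 15.2 = 50.913 N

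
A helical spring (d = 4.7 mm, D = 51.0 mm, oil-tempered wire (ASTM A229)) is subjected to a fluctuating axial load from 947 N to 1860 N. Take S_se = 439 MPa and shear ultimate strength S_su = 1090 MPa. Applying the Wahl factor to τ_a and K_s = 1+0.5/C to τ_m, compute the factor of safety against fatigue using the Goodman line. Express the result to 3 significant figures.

0.317

C = D/d = 51.0/4.7 = 10.8511; K_W = (4C−1)/(4C−4)+0.615/C = 1.1328; K_s = 1+0.5/C = 1.0461
F_a = (F_max−F_min)/2 = 456.5 N; F_m = (F_max+F_min)/2 = 1403.5 N
τ_a = K_W·8F_aD/(πd³) = 1.1328 × 571.03 = 646.87 MPa
τ_m = K_s·8F_mD/(πd³) = 1.0461 × 1755.6 = 1836.5 MPa
Goodman: 1/n_f = τ_a/S_se + τ_m/S_su = 646.87/439 + 1836.5/1090 = 1.47350 + 1.68487 = 3.1584
n_f = 1/3.1584 = 0.3166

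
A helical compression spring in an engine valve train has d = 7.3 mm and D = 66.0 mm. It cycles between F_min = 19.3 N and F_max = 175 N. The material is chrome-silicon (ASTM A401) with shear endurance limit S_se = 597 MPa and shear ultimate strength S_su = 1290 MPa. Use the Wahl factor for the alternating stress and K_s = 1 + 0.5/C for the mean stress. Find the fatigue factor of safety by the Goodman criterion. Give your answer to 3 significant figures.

C = D/d = 66.0/7.3 = 9.0411; K_W = (4C−1)/(4C−4)+0.615/C = 1.1613; K_s = 1+0.5/C = 1.0553
F_a = (F_max−F_min)/2 = 77.85 N; F_m = (F_max+F_min)/2 = 97.15 N
τ_a = K_W·8F_aD/(πd³) = 1.1613 × 33.634 = 39.059 MPa
τ_m = K_s·8F_mD/(πd³) = 1.0553 × 41.972 = 44.293 MPa
Goodman: 1/n_f = τ_a/S_se + τ_m/S_su = 39.059/597 + 44.293/1290 = 0.06542 + 0.03434 = 0.09976
n_f = 1/0.09976 = 10.02

10.0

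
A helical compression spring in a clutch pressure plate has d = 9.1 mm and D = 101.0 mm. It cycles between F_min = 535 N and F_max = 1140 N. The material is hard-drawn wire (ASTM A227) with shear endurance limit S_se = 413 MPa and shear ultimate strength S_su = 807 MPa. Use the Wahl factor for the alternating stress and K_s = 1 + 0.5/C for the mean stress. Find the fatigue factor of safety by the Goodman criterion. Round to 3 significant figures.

C = D/d = 101.0/9.1 = 11.0989; K_W = (4C−1)/(4C−4)+0.615/C = 1.1297; K_s = 1+0.5/C = 1.0450
F_a = (F_max−F_min)/2 = 302.5 N; F_m = (F_max+F_min)/2 = 837.5 N
τ_a = K_W·8F_aD/(πd³) = 1.1297 × 103.24 = 116.63 MPa
τ_m = K_s·8F_mD/(πd³) = 1.0450 × 285.84 = 298.72 MPa
Goodman: 1/n_f = τ_a/S_se + τ_m/S_su = 116.63/413 + 298.72/807 = 0.28240 + 0.37016 = 0.65256
n_f = 1/0.65256 = 1.532

1.53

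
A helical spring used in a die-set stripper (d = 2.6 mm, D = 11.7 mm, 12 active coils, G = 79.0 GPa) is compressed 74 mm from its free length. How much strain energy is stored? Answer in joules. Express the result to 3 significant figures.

k = Gd⁴/(8D³N_a) = (79.0×10³)(2.6⁴)/(8·11.7³·12) = 23.48 N/mm
U = ½kδ² = 0.5 × 23.48 × 74² = 64287 N·mm = 64.287 J

64.3 J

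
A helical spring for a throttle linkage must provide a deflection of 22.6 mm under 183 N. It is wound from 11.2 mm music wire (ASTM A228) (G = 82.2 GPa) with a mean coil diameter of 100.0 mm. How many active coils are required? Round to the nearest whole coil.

20

Required rate k = F/δ = 183/22.6 = 8.0973 N/mm
N_a = Gd⁴/(8D³k) = (82.2×10³ × 11.2⁴)/(8 × 100.0³ × 8.0973)
    = 1.29343e+09 / 6.47788e+07 = 19.97 → 20 coils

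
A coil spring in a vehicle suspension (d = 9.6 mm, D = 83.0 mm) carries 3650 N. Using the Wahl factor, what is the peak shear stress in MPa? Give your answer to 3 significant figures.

Spring index C = D/d = 83.0/9.6 = 8.6458
K_W = (4C−1)/(4C−4) + 0.615/C = 33.583/30.583 + 0.0711 = 1.1692
τ₀ = 8FD/(πd³) = 8·3650·83.0/(π·9.6³) = 2.4236e+06/2779.5 = 871.96 MPa
τ_max = K·τ₀ = 1.1692 × 871.96 = 1019.5 MPa

1020 MPa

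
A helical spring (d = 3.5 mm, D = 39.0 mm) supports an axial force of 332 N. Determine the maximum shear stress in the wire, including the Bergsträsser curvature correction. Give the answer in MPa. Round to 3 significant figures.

Spring index C = D/d = 39.0/3.5 = 11.1429
K_B = (4C+2)/(4C−3) = 46.571/41.571 = 1.1203
τ₀ = 8FD/(πd³) = 8·332·39.0/(π·3.5³) = 103584/134.7 = 769.02 MPa
τ_max = K·τ₀ = 1.1203 × 769.02 = 861.52 MPa

862 MPa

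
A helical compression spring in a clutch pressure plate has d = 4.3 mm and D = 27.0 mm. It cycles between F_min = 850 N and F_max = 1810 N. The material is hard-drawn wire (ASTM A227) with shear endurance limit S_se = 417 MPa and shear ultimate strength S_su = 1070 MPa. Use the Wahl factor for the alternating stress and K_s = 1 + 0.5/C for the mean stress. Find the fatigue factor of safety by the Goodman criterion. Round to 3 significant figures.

0.418

C = D/d = 27.0/4.3 = 6.2791; K_W = (4C−1)/(4C−4)+0.615/C = 1.2400; K_s = 1+0.5/C = 1.0796
F_a = (F_max−F_min)/2 = 480 N; F_m = (F_max+F_min)/2 = 1330 N
τ_a = K_W·8F_aD/(πd³) = 1.2400 × 415.09 = 514.71 MPa
τ_m = K_s·8F_mD/(πd³) = 1.0796 × 1150.1 = 1241.7 MPa
Goodman: 1/n_f = τ_a/S_se + τ_m/S_su = 514.71/417 + 1241.7/1070 = 1.23433 + 1.16049 = 2.3948
n_f = 1/2.3948 = 0.4176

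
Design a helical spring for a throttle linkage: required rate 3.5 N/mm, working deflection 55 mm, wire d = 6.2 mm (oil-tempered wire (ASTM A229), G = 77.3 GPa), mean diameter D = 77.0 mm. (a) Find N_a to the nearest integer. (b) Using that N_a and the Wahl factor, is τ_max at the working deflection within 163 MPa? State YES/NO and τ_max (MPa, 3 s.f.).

(a) 9 coils; (b) NO, τ_max = 175 MPa

N_a = Gd⁴/(8D³k) = (77.3×10³)(6.2⁴)/(8·77.0³·3.5) = 8.935 → N_a = 9
Actual rate k = Gd⁴/(8D³·9) = 3.4749 N/mm
Working load F = kδ = 3.4749·55 = 191.12 N
C = 77.0/6.2 = 12.4194; K_W = (4C−1)/(4C−4)+0.615/C = 1.1152
τ_max = K_W·8FD/(πd³) = 1.1152·157.24 = 175.35 MPa
τ_max > 163 MPa → exceeds allowable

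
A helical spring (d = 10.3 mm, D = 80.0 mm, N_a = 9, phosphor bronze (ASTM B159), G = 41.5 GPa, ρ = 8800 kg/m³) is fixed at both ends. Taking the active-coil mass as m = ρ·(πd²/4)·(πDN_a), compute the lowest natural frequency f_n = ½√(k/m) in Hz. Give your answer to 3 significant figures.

k = Gd⁴/(8D³N_a) = (41.5×10³)(10.3⁴)/(8·80.0³·9) = 12.671 N/mm = 12671 N/m
Wire length L = πDN_a = π·80.0·9 = 2261.9 mm
m = ρ·(πd²/4)·L = 8800 × 83.323×10⁻⁶ m² × 2.2619 m = 1.6586 kg
f_n = ½√(k/m) = 0.5·√(12671/1.6586) = 0.5·√(7639.5) = 43.702 Hz

43.7 Hz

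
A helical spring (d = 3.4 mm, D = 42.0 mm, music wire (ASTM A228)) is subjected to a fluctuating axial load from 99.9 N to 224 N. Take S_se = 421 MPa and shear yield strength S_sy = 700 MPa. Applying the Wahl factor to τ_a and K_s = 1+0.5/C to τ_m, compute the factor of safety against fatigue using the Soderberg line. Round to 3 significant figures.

C = D/d = 42.0/3.4 = 12.3529; K_W = (4C−1)/(4C−4)+0.615/C = 1.1158; K_s = 1+0.5/C = 1.0405
F_a = (F_max−F_min)/2 = 62.05 N; F_m = (F_max+F_min)/2 = 161.95 N
τ_a = K_W·8F_aD/(πd³) = 1.1158 × 168.85 = 188.41 MPa
τ_m = K_s·8F_mD/(πd³) = 1.0405 × 440.69 = 458.53 MPa
Soderberg: 1/n_f = τ_a/S_se + τ_m/S_sy = 188.41/421 + 458.53/700 = 0.44753 + 0.65504 = 1.1026
n_f = 1/1.1026 = 0.907

0.907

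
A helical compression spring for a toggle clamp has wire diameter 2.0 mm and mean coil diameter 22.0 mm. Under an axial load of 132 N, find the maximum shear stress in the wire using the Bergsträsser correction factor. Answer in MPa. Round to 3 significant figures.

Spring index C = D/d = 22.0/2.0 = 11.0000
K_B = (4C+2)/(4C−3) = 46.000/41.000 = 1.1220
τ₀ = 8FD/(πd³) = 8·132·22.0/(π·2.0³) = 23232/25.133 = 924.37 MPa
τ_max = K·τ₀ = 1.1220 × 924.37 = 1037.1 MPa

1040 MPa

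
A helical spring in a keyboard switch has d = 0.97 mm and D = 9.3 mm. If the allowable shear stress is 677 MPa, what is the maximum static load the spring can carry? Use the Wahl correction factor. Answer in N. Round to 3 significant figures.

22.7 N

C = D/d = 9.3/0.97 = 9.5876
K_W = (4C−1)/(4C−4) + 0.615/C = 37.351/34.351 + 0.0641 = 1.1515
τ_max = K·8FD/(πd³) → F_max = τ_allow·πd³/(8DK)
F_max = 677·π·0.97³/(8·9.3·1.1515) = 1941.1/85.67 = 22.658 N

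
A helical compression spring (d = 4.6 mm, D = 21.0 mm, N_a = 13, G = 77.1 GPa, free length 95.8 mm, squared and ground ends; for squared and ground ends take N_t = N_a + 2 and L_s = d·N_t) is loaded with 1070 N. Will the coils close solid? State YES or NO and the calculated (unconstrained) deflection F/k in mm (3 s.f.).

YES, δ = 29.9 mm

k = Gd⁴/(8D³N_a) = (77.1×10³)(4.6⁴)/(8·21.0³·13) = 35.842 N/mm
N_t = 15; L_s = 4.6·15 = 69 mm; δ_solid = L₀ − L_s = 95.8 − 69 = 26.8 mm
δ = F/k = 1070/35.842 = 29.853 mm
δ ≥ δ_solid → spring goes solid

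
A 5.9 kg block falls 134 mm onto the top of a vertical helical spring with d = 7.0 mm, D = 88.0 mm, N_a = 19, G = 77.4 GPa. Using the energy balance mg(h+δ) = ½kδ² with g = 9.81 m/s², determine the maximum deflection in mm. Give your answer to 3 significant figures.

k = Gd⁴/(8D³N_a) = (77.4×10³)(7.0⁴)/(8·88.0³·19) = 1.7941 N/mm
W = mg = 5.9 × 9.81 = 57.879 N
½kδ² − Wδ − Wh = 0 → δ = (W + √(W² + 2kWh))/k
δ = (57.879 + √(3350 + 27829))/1.7941 = (57.879 + 176.58)/1.7941 = 130.68 mm

131 mm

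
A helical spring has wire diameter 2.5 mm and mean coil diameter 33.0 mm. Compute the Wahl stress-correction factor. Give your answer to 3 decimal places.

1.108

C = D/d = 33.0/2.5 = 13.2000
K_W = (4C−1)/(4C−4) + 0.615/C = 51.800/48.800 + 0.0466 = 1.1081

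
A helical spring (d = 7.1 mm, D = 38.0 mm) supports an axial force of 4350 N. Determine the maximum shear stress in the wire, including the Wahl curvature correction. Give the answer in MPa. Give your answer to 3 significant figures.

Spring index C = D/d = 38.0/7.1 = 5.3521
K_W = (4C−1)/(4C−4) + 0.615/C = 20.408/17.408 + 0.1149 = 1.2872
τ₀ = 8FD/(πd³) = 8·4350·38.0/(π·7.1³) = 1.3224e+06/1124.4 = 1176.1 MPa
τ_max = K·τ₀ = 1.2872 × 1176.1 = 1513.9 MPa

1510 MPa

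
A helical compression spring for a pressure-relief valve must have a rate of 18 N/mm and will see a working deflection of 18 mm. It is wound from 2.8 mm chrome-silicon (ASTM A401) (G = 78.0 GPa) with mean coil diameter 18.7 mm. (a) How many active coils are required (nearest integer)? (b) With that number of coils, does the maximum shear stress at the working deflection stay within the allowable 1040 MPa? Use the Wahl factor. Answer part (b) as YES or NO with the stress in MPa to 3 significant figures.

N_a = Gd⁴/(8D³k) = (78.0×10³)(2.8⁴)/(8·18.7³·18) = 5.091 → N_a = 5
Actual rate k = Gd⁴/(8D³·5) = 18.329 N/mm
Working load F = kδ = 18.329·18 = 329.92 N
C = 18.7/2.8 = 6.6786; K_W = (4C−1)/(4C−4)+0.615/C = 1.2242
τ_max = K_W·8FD/(πd³) = 1.2242·715.69 = 876.11 MPa
τ_max ≤ 1040 MPa → acceptable

(a) 5 coils; (b) YES, τ_max = 876 MPa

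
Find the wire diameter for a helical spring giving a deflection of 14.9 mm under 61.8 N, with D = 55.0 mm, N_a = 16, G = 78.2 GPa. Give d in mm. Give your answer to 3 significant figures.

5.80 mm

Required rate k = F/δ = 61.8/14.9 = 4.1477 N/mm
d = (8D³N_a·k / G)^(1/4) = (8·55.0³·16·4.1477 / (78.2×10³))^0.25
  = (1129.5)^0.25 = 5.7973 mm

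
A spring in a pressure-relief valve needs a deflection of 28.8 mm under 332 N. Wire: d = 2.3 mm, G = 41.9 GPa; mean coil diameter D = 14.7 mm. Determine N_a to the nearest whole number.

Required rate k = F/δ = 332/28.8 = 11.528 N/mm
N_a = Gd⁴/(8D³k) = (41.9×10³ × 2.3⁴)/(8 × 14.7³ × 11.528)
    = 1.17253e+06 / 292946 = 4.003 → 4 coils

4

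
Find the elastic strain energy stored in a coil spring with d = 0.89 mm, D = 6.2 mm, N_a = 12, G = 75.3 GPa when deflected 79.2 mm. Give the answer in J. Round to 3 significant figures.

6.48 J

k = Gd⁴/(8D³N_a) = (75.3×10³)(0.89⁴)/(8·6.2³·12) = 2.0649 N/mm
U = ½kδ² = 0.5 × 2.0649 × 79.2² = 6476.3 N·mm = 6.4763 J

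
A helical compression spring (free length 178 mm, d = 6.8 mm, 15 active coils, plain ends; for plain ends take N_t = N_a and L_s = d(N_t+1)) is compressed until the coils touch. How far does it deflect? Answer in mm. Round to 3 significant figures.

69.2 mm

N_t = 15; L_s = 6.8·16 = 108.8 mm
δ_solid = L₀ − L_s = 178 − 108.8 = 69.2 mm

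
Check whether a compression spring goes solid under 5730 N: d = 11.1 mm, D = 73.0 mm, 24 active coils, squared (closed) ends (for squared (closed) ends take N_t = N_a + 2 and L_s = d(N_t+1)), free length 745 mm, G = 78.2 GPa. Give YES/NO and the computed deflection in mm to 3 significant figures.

NO, δ = 361 mm

k = Gd⁴/(8D³N_a) = (78.2×10³)(11.1⁴)/(8·73.0³·24) = 15.894 N/mm
N_t = 26; L_s = 11.1·27 = 299.7 mm; δ_solid = L₀ − L_s = 745 − 299.7 = 445.3 mm
δ = F/k = 5730/15.894 = 360.52 mm
δ < δ_solid → spring does not go solid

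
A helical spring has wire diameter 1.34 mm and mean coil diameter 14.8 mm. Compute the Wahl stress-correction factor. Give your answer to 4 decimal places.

1.1303

C = D/d = 14.8/1.34 = 11.0448
K_W = (4C−1)/(4C−4) + 0.615/C = 43.179/40.179 + 0.0557 = 1.1303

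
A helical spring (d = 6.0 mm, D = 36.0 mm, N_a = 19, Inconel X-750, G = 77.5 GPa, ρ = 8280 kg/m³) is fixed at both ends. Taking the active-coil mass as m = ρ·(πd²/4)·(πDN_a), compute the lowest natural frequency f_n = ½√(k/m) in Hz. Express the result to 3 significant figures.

83.9 Hz

k = Gd⁴/(8D³N_a) = (77.5×10³)(6.0⁴)/(8·36.0³·19) = 14.163 N/mm = 14163 N/m
Wire length L = πDN_a = π·36.0·19 = 2148.8 mm
m = ρ·(πd²/4)·L = 8280 × 28.274×10⁻⁶ m² × 2.1488 m = 0.50307 kg
f_n = ½√(k/m) = 0.5·√(14163/0.50307) = 0.5·√(28153) = 83.894 Hz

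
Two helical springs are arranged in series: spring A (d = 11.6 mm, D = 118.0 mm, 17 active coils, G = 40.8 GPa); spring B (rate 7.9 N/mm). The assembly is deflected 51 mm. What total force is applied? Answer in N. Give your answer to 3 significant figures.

k_A = Gd⁴/(8D³N_a) = (40.8×10³)(11.6⁴)/(8·118.0³·17) = 3.306 N/mm
Series: 1/k_eq = 1/3.306 + 1/7.9 = 0.42906; k_eq = 2.3307 N/mm
F = k_eq·δ = 2.3307·51 = 118.86 N

119 N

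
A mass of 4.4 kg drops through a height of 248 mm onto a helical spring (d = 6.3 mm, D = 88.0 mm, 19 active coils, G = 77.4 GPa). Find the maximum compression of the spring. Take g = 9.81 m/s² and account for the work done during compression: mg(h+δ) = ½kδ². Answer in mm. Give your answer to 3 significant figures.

176 mm

k = Gd⁴/(8D³N_a) = (77.4×10³)(6.3⁴)/(8·88.0³·19) = 1.1771 N/mm
W = mg = 4.4 × 9.81 = 43.164 N
½kδ² − Wδ − Wh = 0 → δ = (W + √(W² + 2kWh))/k
δ = (43.164 + √(1863.1 + 25200.8))/1.1771 = (43.164 + 164.51)/1.1771 = 176.43 mm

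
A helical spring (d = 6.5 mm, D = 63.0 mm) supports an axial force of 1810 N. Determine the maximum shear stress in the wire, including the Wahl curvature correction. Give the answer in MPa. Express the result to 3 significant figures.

Spring index C = D/d = 63.0/6.5 = 9.6923
K_W = (4C−1)/(4C−4) + 0.615/C = 37.769/34.769 + 0.0635 = 1.1497
τ₀ = 8FD/(πd³) = 8·1810·63.0/(π·6.5³) = 912240/862.76 = 1057.4 MPa
τ_max = K·τ₀ = 1.1497 × 1057.4 = 1215.7 MPa

1220 MPa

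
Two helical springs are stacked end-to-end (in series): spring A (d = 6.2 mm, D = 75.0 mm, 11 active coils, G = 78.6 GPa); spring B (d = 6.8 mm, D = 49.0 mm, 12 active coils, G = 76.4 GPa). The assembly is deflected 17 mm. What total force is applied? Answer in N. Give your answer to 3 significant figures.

43.7 N

k_A = Gd⁴/(8D³N_a) = (78.6×10³)(6.2⁴)/(8·75.0³·11) = 3.1284 N/mm
k_B = Gd⁴/(8D³N_a) = (76.4×10³)(6.8⁴)/(8·49.0³·12) = 14.463 N/mm
Series: 1/k_eq = 1/3.1284 + 1/14.463 = 0.38879; k_eq = 2.5721 N/mm
F = k_eq·δ = 2.5721·17 = 43.725 N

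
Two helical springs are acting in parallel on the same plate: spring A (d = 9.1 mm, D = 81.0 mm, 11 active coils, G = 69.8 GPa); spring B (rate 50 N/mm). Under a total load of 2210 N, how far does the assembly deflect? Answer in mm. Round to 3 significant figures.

k_A = Gd⁴/(8D³N_a) = (69.8×10³)(9.1⁴)/(8·81.0³·11) = 10.235 N/mm
Parallel: k_eq = 10.235 + 50 = 60.235 N/mm
δ = F/k_eq = 2210/60.235 = 36.69 mm

36.7 mm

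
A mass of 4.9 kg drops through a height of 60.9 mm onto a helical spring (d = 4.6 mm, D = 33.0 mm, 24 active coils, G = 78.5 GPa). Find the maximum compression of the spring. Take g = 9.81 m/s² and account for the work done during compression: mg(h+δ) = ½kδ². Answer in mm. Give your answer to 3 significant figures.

44.6 mm

k = Gd⁴/(8D³N_a) = (78.5×10³)(4.6⁴)/(8·33.0³·24) = 5.094 N/mm
W = mg = 4.9 × 9.81 = 48.069 N
½kδ² − Wδ − Wh = 0 → δ = (W + √(W² + 2kWh))/k
δ = (48.069 + √(2310.6 + 29824.3))/5.094 = (48.069 + 179.26)/5.094 = 44.627 mm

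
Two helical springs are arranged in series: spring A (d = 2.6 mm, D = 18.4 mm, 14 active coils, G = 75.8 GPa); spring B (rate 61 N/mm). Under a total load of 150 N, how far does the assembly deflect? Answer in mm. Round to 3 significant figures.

k_A = Gd⁴/(8D³N_a) = (75.8×10³)(2.6⁴)/(8·18.4³·14) = 4.9647 N/mm
Series: 1/k_eq = 1/4.9647 + 1/61 = 0.21782; k_eq = 4.591 N/mm
δ = F/k_eq = 150/4.591 = 32.672 mm

32.7 mm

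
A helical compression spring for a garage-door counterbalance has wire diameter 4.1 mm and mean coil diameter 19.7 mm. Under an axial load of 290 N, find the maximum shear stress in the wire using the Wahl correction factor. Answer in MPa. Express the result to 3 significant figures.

Spring index C = D/d = 19.7/4.1 = 4.8049
K_W = (4C−1)/(4C−4) + 0.615/C = 18.220/15.220 + 0.1280 = 1.3251
τ₀ = 8FD/(πd³) = 8·290·19.7/(π·4.1³) = 45704/216.52 = 211.08 MPa
τ_max = K·τ₀ = 1.3251 × 211.08 = 279.71 MPa

280 MPa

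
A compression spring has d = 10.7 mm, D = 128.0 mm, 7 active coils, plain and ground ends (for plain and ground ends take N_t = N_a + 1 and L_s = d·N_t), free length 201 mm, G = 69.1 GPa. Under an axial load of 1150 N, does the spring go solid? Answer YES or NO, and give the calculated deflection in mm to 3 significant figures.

k = Gd⁴/(8D³N_a) = (69.1×10³)(10.7⁴)/(8·128.0³·7) = 7.7125 N/mm
N_t = 8; L_s = 10.7·8 = 85.6 mm; δ_solid = L₀ − L_s = 201 − 85.6 = 115.4 mm
δ = F/k = 1150/7.7125 = 149.11 mm
δ ≥ δ_solid → spring goes solid

YES, δ = 149 mm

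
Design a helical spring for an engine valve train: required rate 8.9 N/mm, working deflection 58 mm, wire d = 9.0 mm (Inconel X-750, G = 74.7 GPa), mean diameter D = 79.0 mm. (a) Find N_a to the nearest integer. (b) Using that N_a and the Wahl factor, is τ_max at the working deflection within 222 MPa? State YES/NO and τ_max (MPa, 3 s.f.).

N_a = Gd⁴/(8D³k) = (74.7×10³)(9.0⁴)/(8·79.0³·8.9) = 13.96 → N_a = 14
Actual rate k = Gd⁴/(8D³·14) = 8.8755 N/mm
Working load F = kδ = 8.8755·58 = 514.78 N
C = 79.0/9.0 = 8.7778; K_W = (4C−1)/(4C−4)+0.615/C = 1.1665
τ_max = K_W·8FD/(πd³) = 1.1665·142.06 = 165.71 MPa
τ_max ≤ 222 MPa → acceptable

(a) 14 coils; (b) YES, τ_max = 166 MPa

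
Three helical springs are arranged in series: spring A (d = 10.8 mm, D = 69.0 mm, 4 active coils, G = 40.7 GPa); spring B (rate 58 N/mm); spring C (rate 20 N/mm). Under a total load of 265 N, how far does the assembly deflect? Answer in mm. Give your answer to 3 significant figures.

k_A = Gd⁴/(8D³N_a) = (40.7×10³)(10.8⁴)/(8·69.0³·4) = 52.674 N/mm
Series: 1/k_eq = 1/52.674 + 1/58 + 1/20 = 0.086226; k_eq = 11.597 N/mm
δ = F/k_eq = 265/11.597 = 22.85 mm

22.8 mm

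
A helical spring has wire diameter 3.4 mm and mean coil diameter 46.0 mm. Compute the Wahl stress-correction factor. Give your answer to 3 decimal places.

C = D/d = 46.0/3.4 = 13.5294
K_W = (4C−1)/(4C−4) + 0.615/C = 53.118/50.118 + 0.0455 = 1.1053

1.105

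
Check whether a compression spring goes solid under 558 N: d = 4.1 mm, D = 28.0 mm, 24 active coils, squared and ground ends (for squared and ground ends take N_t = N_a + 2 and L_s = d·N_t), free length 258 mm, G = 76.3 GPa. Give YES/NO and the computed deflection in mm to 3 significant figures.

NO, δ = 109 mm

k = Gd⁴/(8D³N_a) = (76.3×10³)(4.1⁴)/(8·28.0³·24) = 5.1155 N/mm
N_t = 26; L_s = 4.1·26 = 106.6 mm; δ_solid = L₀ − L_s = 258 − 106.6 = 151.4 mm
δ = F/k = 558/5.1155 = 109.08 mm
δ < δ_solid → spring does not go solid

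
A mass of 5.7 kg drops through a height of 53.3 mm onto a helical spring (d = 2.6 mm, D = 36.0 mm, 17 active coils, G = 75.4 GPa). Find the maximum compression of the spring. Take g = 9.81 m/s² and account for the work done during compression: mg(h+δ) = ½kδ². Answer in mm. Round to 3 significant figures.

250 mm

k = Gd⁴/(8D³N_a) = (75.4×10³)(2.6⁴)/(8·36.0³·17) = 0.54302 N/mm
W = mg = 5.7 × 9.81 = 55.917 N
½kδ² − Wδ − Wh = 0 → δ = (W + √(W² + 2kWh))/k
δ = (55.917 + √(3126.7 + 3236.83))/0.54302 = (55.917 + 79.772)/0.54302 = 249.88 mm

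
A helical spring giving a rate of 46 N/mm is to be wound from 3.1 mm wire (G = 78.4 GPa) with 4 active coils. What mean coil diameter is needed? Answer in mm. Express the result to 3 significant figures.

17.0 mm

D = (Gd⁴/(8N_a·k))^(1/3) = (78.4×10³·3.1⁴/(8·4·46))^(1/3)
  = (4918.75)^(1/3) = 17.0066 mm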